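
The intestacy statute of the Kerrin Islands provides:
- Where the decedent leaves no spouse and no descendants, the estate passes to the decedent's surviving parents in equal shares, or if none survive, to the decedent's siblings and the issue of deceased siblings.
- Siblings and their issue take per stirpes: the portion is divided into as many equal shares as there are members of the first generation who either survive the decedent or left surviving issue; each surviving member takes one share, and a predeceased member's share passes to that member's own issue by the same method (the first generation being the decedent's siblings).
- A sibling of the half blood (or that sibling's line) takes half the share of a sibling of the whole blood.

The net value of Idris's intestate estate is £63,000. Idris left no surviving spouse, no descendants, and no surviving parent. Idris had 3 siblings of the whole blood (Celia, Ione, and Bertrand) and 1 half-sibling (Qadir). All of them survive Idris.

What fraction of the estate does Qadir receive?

The entire £63,000 passes to the siblings and their issue.
Counting each half-blood sibling's line as half a unit, there are 7/2 units in £63,000, so one unit is £18,000. Whole-blood lines (Celia, Ione, and Bertrand) take £18,000 each; half-blood lines (Qadir) take £9,000 each.

Qadir receives 1/7 of the estate.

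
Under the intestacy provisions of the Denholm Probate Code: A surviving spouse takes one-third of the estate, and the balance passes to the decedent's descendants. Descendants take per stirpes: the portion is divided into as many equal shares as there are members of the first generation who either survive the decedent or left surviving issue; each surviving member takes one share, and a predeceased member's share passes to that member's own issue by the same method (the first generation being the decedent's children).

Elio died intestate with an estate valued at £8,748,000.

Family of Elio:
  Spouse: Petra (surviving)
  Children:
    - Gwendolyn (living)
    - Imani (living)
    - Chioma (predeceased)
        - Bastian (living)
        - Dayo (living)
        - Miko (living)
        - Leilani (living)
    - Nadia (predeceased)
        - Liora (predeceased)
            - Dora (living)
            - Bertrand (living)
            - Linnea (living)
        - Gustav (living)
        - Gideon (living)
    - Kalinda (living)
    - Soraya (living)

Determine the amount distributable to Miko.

Miko receives £243,000.

Petra takes one-third of £8,748,000 = £2,916,000. The remaining £5,832,000 passes to the descendants.
The descendants' portion (£5,832,000) is divided into 6 shares of £972,000: Gwendolyn, Imani, Kalinda, and Soraya each take £972,000; Chioma's £972,000 share passes to Chioma's issue; Nadia's £972,000 share passes to Nadia's issue.
Chioma's share (£972,000) is divided into 4 shares of £243,000: Bastian, Dayo, Miko, and Leilani each take £243,000.
Nadia's share (£972,000) is divided into 3 shares of £324,000: Gustav and Gideon each take £324,000; Liora's £324,000 share passes to Liora's issue.
Liora's share (£324,000) is divided into 3 shares of £108,000: Dora, Bertrand, and Linnea each take £108,000.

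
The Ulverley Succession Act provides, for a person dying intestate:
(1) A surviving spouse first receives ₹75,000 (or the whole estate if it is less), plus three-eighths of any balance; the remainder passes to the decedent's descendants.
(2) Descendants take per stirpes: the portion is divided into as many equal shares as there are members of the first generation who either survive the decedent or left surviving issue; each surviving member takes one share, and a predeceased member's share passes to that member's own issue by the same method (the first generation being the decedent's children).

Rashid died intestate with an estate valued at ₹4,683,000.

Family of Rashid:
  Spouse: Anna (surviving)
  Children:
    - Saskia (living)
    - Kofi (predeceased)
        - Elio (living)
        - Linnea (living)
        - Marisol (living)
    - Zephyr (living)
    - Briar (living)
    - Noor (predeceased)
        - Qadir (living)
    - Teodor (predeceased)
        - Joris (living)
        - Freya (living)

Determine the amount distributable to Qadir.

Qadir receives ₹480,000.

Anna first takes ₹75,000, leaving a balance of ₹4,608,000. Anna then takes three-eighths of the balance (₹1,728,000), for a total of ₹1,803,000. The remaining ₹2,880,000 passes to the descendants.
The descendants' portion (₹2,880,000) is divided into 6 shares of ₹480,000: Saskia, Zephyr, and Briar each take ₹480,000; Kofi's ₹480,000 share passes to Kofi's issue; Noor's ₹480,000 share passes to Noor's issue; Teodor's ₹480,000 share passes to Teodor's issue.
Kofi's share (₹480,000) is divided into 3 shares of ₹160,000: Elio, Linnea, and Marisol each take ₹160,000.
Noor's share (₹480,000) passes entirely to Qadir.
Teodor's share (₹480,000) is divided into 2 shares of ₹240,000: Joris and Freya each take ₹240,000.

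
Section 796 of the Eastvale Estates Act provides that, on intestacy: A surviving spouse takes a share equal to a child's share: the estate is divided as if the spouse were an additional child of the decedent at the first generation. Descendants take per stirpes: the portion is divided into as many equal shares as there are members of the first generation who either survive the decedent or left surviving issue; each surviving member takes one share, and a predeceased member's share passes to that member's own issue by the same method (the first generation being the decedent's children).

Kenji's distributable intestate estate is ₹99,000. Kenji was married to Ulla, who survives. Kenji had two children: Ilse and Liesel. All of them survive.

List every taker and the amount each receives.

Ulla: ₹33,000; Ilse: ₹33,000; Liesel: ₹33,000

The spouse counts as an additional share at the children's level, so there are 3 primary shares of ₹33,000. Ulla takes one such share (₹33,000).
The children's combined portion (₹66,000) is divided into 2 shares of ₹33,000: Ilse and Liesel each take ₹33,000.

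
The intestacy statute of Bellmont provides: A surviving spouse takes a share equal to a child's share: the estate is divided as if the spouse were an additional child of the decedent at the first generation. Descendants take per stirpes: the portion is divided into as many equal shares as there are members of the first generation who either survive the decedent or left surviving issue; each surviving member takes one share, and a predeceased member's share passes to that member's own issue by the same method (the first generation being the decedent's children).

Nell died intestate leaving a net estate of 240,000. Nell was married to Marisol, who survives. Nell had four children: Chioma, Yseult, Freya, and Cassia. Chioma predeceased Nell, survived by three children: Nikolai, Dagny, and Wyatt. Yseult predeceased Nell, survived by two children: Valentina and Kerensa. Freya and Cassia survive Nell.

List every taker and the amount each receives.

Marisol: 48,000; Nikolai: 16,000; Dagny: 16,000; Wyatt: 16,000; Valentina: 24,000; Kerensa: 24,000; Freya: 48,000; Cassia: 48,000

The spouse counts as an additional share at the children's level, so there are 5 primary shares of 48,000. Marisol takes one such share (48,000).
The children's combined portion (192,000) is divided into 4 shares of 48,000: Freya and Cassia each take 48,000; Chioma's 48,000 share passes to Chioma's issue; Yseult's 48,000 share passes to Yseult's issue.
Chioma's share (48,000) is divided into 3 shares of 16,000: Nikolai, Dagny, and Wyatt each take 16,000.
Yseult's share (48,000) is divided into 2 shares of 24,000: Valentina and Kerensa each take 24,000.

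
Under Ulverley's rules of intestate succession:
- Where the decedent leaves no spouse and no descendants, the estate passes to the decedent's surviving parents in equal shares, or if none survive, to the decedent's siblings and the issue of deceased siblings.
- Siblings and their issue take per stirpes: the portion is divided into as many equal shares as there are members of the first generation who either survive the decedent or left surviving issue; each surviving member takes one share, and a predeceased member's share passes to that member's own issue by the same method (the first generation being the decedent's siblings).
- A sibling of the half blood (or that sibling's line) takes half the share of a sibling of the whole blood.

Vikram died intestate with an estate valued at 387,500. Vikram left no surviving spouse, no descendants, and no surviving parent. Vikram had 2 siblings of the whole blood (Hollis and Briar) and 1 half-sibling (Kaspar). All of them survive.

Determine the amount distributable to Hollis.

The entire 387,500 passes to the siblings and their issue.
Counting each half-blood sibling's line as half a unit, there are 5/2 units in 387,500, so one unit is 155,000. Whole-blood lines (Hollis and Briar) take 155,000 each; half-blood lines (Kaspar) take 77,500 each.

Hollis receives 155,000.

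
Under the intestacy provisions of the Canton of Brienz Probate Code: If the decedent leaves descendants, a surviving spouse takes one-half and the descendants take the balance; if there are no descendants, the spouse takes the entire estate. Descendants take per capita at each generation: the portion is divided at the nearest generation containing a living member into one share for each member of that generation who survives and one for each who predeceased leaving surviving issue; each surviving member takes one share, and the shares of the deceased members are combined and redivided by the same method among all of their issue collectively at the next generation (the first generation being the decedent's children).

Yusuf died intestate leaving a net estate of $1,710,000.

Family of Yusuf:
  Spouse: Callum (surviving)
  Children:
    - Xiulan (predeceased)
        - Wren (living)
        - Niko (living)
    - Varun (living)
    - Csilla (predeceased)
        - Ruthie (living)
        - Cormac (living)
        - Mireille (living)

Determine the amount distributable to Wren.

Callum takes one-half of $1,710,000 = $855,000. The remaining $855,000 passes to the descendants.
The descendants' portion ($855,000) is divided at the children's generation into 3 shares of $285,000. Varun takes $285,000. The 2 shares of the deceased (Xiulan and Csilla) are combined into a pool of $570,000.
That pool ($570,000) is divided at the grandchildren's generation equally among Wren, Niko, Ruthie, Cormac, and Mireille: $114,000 each.

Wren receives $114,000.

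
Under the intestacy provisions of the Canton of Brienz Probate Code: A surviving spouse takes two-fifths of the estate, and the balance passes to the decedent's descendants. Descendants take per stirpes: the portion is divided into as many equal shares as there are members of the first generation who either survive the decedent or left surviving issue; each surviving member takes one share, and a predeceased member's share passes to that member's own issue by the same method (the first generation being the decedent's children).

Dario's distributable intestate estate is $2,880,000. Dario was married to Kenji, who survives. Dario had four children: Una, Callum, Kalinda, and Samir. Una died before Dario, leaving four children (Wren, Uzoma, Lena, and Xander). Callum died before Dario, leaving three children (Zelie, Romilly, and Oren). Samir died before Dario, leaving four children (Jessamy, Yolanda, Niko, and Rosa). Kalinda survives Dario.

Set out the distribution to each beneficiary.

Kenji: $1,152,000; Wren: $108,000; Uzoma: $108,000; Lena: $108,000; Xander: $108,000; Zelie: $144,000; Romilly: $144,000; Oren: $144,000; Kalinda: $432,000; Jessamy: $108,000; Yolanda: $108,000; Niko: $108,000; Rosa: $108,000

Kenji takes two-fifths of $2,880,000 = $1,152,000. The remaining $1,728,000 passes to the descendants.
The descendants' portion ($1,728,000) is divided into 4 shares of $432,000: Kalinda takes $432,000; Una's $432,000 share passes to Una's issue; Callum's $432,000 share passes to Callum's issue; Samir's $432,000 share passes to Samir's issue.
Una's share ($432,000) is divided into 4 shares of $108,000: Wren, Uzoma, Lena, and Xander each take $108,000.
Callum's share ($432,000) is divided into 3 shares of $144,000: Zelie, Romilly, and Oren each take $144,000.
Samir's share ($432,000) is divided into 4 shares of $108,000: Jessamy, Yolanda, Niko, and Rosa each take $108,000.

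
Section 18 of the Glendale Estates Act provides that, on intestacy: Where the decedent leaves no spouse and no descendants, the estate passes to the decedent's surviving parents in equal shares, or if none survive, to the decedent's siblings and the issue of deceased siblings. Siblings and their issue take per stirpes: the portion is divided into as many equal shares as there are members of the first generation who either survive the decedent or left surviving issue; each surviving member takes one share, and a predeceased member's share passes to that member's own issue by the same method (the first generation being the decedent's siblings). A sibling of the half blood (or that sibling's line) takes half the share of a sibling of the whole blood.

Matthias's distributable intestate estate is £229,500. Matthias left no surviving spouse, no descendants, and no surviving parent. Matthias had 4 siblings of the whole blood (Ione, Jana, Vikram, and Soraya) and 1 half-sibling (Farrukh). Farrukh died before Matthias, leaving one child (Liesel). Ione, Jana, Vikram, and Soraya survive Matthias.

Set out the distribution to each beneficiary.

Ione: £51,000; Jana: £51,000; Liesel: £25,500; Vikram: £51,000; Soraya: £51,000

The entire £229,500 passes to the siblings and their issue.
Counting each half-blood sibling's line as half a unit, there are 9/2 units in £229,500, so one unit is £51,000. Whole-blood lines (Ione, Jana, Vikram, and Soraya) take £51,000 each; half-blood lines (Farrukh) take £25,500 each.
Farrukh's share (£25,500) passes entirely to Liesel.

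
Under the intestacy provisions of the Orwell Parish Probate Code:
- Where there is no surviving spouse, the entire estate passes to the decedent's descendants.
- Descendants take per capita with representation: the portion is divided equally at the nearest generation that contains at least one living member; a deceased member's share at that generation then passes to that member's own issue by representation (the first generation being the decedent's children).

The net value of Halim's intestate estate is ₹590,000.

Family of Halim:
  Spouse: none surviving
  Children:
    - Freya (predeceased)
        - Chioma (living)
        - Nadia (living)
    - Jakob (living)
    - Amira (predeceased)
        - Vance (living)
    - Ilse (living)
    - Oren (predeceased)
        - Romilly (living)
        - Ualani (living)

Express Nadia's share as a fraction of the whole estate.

The entire ₹590,000 passes to the descendants.
That amount (₹590,000) is divided into 5 shares of ₹118,000: Jakob and Ilse each take ₹118,000; Freya's ₹118,000 share passes to Freya's issue; Amira's ₹118,000 share passes to Amira's issue; Oren's ₹118,000 share passes to Oren's issue.
Freya's share (₹118,000) is divided into 2 shares of ₹59,000: Chioma and Nadia each take ₹59,000.
Amira's share (₹118,000) passes entirely to Vance.
Oren's share (₹118,000) is divided into 2 shares of ₹59,000: Romilly and Ualani each take ₹59,000.

Nadia receives 1/10 of the estate.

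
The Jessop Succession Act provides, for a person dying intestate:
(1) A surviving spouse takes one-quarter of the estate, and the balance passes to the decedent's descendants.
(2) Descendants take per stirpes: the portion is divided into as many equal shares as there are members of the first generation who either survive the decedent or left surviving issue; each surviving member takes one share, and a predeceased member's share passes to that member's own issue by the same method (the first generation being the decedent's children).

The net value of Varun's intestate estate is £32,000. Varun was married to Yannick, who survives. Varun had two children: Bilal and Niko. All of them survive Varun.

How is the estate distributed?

Yannick takes one-quarter of £32,000 = £8,000. The remaining £24,000 passes to the descendants.
The descendants' portion (£24,000) is divided into 2 shares of £12,000: Bilal and Niko each take £12,000.

Yannick: £8,000; Bilal: £12,000; Niko: £12,000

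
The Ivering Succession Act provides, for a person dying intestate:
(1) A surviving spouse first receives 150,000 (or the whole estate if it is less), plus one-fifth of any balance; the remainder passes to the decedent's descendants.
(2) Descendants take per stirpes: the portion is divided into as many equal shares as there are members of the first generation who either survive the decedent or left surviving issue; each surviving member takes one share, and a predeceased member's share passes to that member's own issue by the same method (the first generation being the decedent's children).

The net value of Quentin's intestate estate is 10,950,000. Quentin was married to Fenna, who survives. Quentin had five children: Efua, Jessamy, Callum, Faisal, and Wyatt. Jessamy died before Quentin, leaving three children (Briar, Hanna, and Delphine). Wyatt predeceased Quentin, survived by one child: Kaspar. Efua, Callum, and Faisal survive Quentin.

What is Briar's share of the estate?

Fenna first takes 150,000, leaving a balance of 10,800,000. Fenna then takes one-fifth of the balance (2,160,000), for a total of 2,310,000. The remaining 8,640,000 passes to the descendants.
The descendants' portion (8,640,000) is divided into 5 shares of 1,728,000: Efua, Callum, and Faisal each take 1,728,000; Jessamy's 1,728,000 share passes to Jessamy's issue; Wyatt's 1,728,000 share passes to Wyatt's issue.
Jessamy's share (1,728,000) is divided into 3 shares of 576,000: Briar, Hanna, and Delphine each take 576,000.
Wyatt's share (1,728,000) passes entirely to Kaspar.

Briar receives 576,000.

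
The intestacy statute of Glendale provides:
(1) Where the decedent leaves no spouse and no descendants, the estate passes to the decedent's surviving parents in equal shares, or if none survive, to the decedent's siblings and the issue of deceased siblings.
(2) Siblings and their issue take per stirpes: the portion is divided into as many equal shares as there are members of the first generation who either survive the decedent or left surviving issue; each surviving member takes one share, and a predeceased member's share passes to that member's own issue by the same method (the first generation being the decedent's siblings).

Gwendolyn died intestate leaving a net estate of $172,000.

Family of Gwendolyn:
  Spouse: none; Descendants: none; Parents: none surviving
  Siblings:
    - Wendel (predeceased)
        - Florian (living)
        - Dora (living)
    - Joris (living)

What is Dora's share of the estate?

Dora receives $43,000.

The entire $172,000 passes to the siblings and their issue.
That amount ($172,000) is divided into 2 shares of $86,000: Joris takes $86,000; Wendel's $86,000 share passes to Wendel's issue.
Wendel's share ($86,000) is divided into 2 shares of $43,000: Florian and Dora each take $43,000.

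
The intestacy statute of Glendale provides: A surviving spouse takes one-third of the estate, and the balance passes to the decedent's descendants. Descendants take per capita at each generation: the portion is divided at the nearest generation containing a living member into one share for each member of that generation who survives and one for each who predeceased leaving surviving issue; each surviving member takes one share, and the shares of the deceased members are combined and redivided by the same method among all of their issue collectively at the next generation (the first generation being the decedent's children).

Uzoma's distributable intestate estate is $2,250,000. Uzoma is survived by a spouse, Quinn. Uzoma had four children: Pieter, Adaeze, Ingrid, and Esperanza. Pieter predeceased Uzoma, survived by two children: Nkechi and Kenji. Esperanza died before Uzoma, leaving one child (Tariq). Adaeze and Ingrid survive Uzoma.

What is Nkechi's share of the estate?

Nkechi receives $250,000.

Quinn takes one-third of $2,250,000 = $750,000. The remaining $1,500,000 passes to the descendants.
The descendants' portion ($1,500,000) is divided at the children's generation into 4 shares of $375,000. Adaeze and Ingrid each take $375,000. The 2 shares of the deceased (Pieter and Esperanza) are combined into a pool of $750,000.
That pool ($750,000) is divided at the grandchildren's generation equally among Nkechi, Kenji, and Tariq: $250,000 each.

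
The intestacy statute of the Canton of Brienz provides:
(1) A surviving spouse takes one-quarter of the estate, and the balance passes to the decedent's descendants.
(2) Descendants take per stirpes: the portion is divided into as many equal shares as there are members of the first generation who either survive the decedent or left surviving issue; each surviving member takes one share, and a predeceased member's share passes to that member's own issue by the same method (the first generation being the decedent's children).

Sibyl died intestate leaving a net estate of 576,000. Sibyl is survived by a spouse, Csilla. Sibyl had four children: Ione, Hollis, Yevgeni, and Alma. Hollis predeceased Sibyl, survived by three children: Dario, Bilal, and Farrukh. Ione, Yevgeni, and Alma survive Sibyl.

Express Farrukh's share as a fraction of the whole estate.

Farrukh receives 1/16 of the estate.

Csilla takes one-quarter of 576,000 = 144,000. The remaining 432,000 passes to the descendants.
The descendants' portion (432,000) is divided into 4 shares of 108,000: Ione, Yevgeni, and Alma each take 108,000; Hollis's 108,000 share passes to Hollis's issue.
Hollis's share (108,000) is divided into 3 shares of 36,000: Dario, Bilal, and Farrukh each take 36,000.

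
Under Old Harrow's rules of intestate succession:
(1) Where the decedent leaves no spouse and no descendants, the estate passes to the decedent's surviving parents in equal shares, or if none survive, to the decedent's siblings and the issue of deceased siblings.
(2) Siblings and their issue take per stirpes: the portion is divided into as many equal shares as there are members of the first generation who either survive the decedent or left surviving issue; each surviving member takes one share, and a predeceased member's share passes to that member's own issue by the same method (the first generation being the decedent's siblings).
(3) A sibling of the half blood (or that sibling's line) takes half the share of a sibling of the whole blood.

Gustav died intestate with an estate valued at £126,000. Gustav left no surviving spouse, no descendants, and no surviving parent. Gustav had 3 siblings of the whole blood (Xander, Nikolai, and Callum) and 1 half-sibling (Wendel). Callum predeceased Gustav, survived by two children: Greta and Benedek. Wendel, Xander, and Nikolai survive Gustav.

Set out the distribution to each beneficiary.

The entire £126,000 passes to the siblings and their issue.
Counting each half-blood sibling's line as half a unit, there are 7/2 units in £126,000, so one unit is £36,000. Whole-blood lines (Xander, Nikolai, and Callum) take £36,000 each; half-blood lines (Wendel) take £18,000 each.
Callum's share (£36,000) is divided into 2 shares of £18,000: Greta and Benedek each take £18,000.

Wendel: £18,000; Xander: £36,000; Nikolai: £36,000; Greta: £18,000; Benedek: £18,000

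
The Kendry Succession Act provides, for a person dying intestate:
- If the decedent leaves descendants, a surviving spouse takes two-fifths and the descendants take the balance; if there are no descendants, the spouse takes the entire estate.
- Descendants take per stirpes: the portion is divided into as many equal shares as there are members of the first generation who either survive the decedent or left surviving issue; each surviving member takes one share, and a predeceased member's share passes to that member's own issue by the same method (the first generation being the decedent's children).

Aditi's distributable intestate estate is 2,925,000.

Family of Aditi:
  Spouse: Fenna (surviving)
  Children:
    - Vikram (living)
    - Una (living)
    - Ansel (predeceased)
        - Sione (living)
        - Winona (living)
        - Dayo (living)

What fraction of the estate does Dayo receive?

Fenna takes two-fifths of 2,925,000 = 1,170,000. The remaining 1,755,000 passes to the descendants.
The descendants' portion (1,755,000) is divided into 3 shares of 585,000: Vikram and Una each take 585,000; Ansel's 585,000 share passes to Ansel's issue.
Ansel's share (585,000) is divided into 3 shares of 195,000: Sione, Winona, and Dayo each take 195,000.

Dayo receives 1/15 of the estate.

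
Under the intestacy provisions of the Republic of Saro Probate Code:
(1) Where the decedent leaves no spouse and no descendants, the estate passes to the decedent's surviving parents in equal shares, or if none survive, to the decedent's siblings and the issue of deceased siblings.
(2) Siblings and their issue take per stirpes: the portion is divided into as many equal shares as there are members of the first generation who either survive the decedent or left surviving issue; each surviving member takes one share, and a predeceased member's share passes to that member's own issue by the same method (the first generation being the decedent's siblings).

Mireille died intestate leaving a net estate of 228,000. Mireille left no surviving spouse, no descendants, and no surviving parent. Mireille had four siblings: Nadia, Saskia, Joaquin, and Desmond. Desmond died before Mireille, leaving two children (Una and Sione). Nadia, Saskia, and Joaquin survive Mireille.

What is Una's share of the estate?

Una receives 28,500.

The entire 228,000 passes to the siblings and their issue.
That amount (228,000) is divided into 4 shares of 57,000: Nadia, Saskia, and Joaquin each take 57,000; Desmond's 57,000 share passes to Desmond's issue.
Desmond's share (57,000) is divided into 2 shares of 28,500: Una and Sione each take 28,500.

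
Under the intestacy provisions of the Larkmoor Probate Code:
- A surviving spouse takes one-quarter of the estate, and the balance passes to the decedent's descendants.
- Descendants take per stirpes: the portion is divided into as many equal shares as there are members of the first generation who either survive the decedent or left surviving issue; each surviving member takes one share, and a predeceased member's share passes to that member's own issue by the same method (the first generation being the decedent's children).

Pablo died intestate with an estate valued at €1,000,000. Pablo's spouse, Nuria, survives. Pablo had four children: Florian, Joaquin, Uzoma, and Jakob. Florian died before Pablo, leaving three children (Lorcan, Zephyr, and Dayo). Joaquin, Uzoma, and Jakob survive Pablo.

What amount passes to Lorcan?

Nuria takes one-quarter of €1,000,000 = €250,000. The remaining €750,000 passes to the descendants.
The descendants' portion (€750,000) is divided into 4 shares of €187,500: Joaquin, Uzoma, and Jakob each take €187,500; Florian's €187,500 share passes to Florian's issue.
Florian's share (€187,500) is divided into 3 shares of €62,500: Lorcan, Zephyr, and Dayo each take €62,500.

Lorcan receives €62,500.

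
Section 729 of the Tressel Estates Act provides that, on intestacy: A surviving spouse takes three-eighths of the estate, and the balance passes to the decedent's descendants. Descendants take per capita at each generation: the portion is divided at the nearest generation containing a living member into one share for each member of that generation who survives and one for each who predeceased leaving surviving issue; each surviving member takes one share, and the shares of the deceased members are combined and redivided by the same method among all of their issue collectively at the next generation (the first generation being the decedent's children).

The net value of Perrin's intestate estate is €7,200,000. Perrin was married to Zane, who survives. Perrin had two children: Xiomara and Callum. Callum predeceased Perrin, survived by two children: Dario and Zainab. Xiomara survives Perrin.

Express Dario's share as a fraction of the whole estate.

Dario receives 5/32 of the estate.

Zane takes three-eighths of €7,200,000 = €2,700,000. The remaining €4,500,000 passes to the descendants.
The descendants' portion (€4,500,000) is divided at the children's generation into 2 shares of €2,250,000. Xiomara takes €2,250,000. The remaining share for the deceased Callum (€2,250,000) is carried to the next generation.
That pool (€2,250,000) is divided at the grandchildren's generation equally among Dario and Zainab: €1,125,000 each.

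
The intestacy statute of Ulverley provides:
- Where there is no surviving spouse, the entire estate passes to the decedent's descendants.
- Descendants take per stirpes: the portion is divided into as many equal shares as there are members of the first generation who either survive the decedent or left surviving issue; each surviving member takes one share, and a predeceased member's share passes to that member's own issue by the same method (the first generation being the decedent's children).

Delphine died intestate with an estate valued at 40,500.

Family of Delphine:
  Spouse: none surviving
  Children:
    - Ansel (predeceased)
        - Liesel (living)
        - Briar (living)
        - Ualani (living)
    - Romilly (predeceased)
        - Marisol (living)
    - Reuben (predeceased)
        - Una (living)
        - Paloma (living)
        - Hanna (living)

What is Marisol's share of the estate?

The entire 40,500 passes to the descendants.
That amount (40,500) is divided into 3 shares of 13,500: Ansel's 13,500 share passes to Ansel's issue; Romilly's 13,500 share passes to Romilly's issue; Reuben's 13,500 share passes to Reuben's issue.
Ansel's share (13,500) is divided into 3 shares of 4,500: Liesel, Briar, and Ualani each take 4,500.
Romilly's share (13,500) passes entirely to Marisol.
Reuben's share (13,500) is divided into 3 shares of 4,500: Una, Paloma, and Hanna each take 4,500.

Marisol receives 13,500.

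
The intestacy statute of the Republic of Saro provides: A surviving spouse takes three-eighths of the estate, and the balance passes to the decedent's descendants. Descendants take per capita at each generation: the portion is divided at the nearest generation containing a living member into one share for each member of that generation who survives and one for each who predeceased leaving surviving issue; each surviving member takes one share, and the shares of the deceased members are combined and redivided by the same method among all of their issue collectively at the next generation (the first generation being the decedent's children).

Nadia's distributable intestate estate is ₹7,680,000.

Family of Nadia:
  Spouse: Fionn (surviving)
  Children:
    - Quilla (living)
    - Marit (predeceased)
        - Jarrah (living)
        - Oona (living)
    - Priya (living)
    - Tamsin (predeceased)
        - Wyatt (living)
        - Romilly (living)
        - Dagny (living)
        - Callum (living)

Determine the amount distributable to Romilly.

Fionn takes three-eighths of ₹7,680,000 = ₹2,880,000. The remaining ₹4,800,000 passes to the descendants.
The descendants' portion (₹4,800,000) is divided at the children's generation into 4 shares of ₹1,200,000. Quilla and Priya each take ₹1,200,000. The 2 shares of the deceased (Marit and Tamsin) are combined into a pool of ₹2,400,000.
That pool (₹2,400,000) is divided at the grandchildren's generation equally among Jarrah, Oona, Wyatt, Romilly, Dagny, and Callum: ₹400,000 each.

Romilly receives ₹400,000.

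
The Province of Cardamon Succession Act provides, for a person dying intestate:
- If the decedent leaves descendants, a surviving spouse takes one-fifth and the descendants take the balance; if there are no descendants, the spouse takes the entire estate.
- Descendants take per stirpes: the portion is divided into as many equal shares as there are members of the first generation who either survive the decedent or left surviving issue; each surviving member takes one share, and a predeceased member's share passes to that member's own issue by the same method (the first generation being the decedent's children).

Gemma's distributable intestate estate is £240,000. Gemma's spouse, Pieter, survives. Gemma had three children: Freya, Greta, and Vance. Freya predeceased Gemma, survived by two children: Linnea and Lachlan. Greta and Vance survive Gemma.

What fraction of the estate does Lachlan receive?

Lachlan receives 2/15 of the estate.

Pieter takes one-fifth of £240,000 = £48,000. The remaining £192,000 passes to the descendants.
The descendants' portion (£192,000) is divided into 3 shares of £64,000: Greta and Vance each take £64,000; Freya's £64,000 share passes to Freya's issue.
Freya's share (£64,000) is divided into 2 shares of £32,000: Linnea and Lachlan each take £32,000.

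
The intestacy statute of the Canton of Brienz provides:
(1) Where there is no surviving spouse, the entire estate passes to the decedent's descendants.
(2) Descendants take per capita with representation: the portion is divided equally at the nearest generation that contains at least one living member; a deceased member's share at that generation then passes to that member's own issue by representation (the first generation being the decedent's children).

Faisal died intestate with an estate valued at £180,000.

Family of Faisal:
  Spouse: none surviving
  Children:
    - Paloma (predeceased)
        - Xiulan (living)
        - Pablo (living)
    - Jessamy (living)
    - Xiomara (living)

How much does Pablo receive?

The entire £180,000 passes to the descendants.
That amount (£180,000) is divided into 3 shares of £60,000: Jessamy and Xiomara each take £60,000; Paloma's £60,000 share passes to Paloma's issue.
Paloma's share (£60,000) is divided into 2 shares of £30,000: Xiulan and Pablo each take £30,000.

Pablo receives £30,000.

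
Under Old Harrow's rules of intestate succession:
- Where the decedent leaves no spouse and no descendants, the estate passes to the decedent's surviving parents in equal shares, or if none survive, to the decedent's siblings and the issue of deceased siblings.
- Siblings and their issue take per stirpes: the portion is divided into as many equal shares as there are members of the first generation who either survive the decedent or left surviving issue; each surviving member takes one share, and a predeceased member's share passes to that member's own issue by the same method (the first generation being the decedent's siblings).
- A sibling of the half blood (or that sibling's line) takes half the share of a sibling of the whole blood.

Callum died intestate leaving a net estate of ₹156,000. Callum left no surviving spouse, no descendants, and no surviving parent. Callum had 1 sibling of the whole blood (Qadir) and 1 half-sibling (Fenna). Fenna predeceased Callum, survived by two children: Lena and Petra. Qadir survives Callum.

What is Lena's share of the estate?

The entire ₹156,000 passes to the siblings and their issue.
Counting each half-blood sibling's line as half a unit, there are 3/2 units in ₹156,000, so one unit is ₹104,000. Whole-blood lines (Qadir) take ₹104,000 each; half-blood lines (Fenna) take ₹52,000 each.
Fenna's share (₹52,000) is divided into 2 shares of ₹26,000: Lena and Petra each take ₹26,000.

Lena receives ₹26,000.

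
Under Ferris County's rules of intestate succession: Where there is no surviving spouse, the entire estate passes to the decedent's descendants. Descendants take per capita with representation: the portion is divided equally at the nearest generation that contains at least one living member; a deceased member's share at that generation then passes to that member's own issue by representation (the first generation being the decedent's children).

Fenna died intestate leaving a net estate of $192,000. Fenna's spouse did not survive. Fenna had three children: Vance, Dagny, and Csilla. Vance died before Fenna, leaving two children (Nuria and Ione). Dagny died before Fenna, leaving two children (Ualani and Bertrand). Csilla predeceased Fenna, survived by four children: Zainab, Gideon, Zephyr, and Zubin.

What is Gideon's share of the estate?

Gideon receives $24,000.

The entire $192,000 passes to the descendants.
No child survives, so the initial division is made at the grandchildren's generation.
That amount ($192,000) is divided into 8 shares of $24,000: Nuria, Ione, Ualani, Bertrand, Zainab, Gideon, Zephyr, and Zubin each take $24,000.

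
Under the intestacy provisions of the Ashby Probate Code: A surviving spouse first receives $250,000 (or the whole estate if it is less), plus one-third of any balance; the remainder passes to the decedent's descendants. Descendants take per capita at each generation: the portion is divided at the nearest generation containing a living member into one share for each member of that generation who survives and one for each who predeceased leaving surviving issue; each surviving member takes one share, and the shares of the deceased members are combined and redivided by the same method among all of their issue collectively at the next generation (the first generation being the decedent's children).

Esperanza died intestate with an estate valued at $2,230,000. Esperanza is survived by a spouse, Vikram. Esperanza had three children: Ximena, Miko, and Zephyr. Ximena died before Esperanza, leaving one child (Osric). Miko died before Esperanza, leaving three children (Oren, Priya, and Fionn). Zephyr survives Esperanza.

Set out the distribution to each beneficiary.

Vikram first takes $250,000, leaving a balance of $1,980,000. Vikram then takes one-third of the balance ($660,000), for a total of $910,000. The remaining $1,320,000 passes to the descendants.
The descendants' portion ($1,320,000) is divided at the children's generation into 3 shares of $440,000. Zephyr takes $440,000. The 2 shares of the deceased (Ximena and Miko) are combined into a pool of $880,000.
That pool ($880,000) is divided at the grandchildren's generation equally among Osric, Oren, Priya, and Fionn: $220,000 each.

Vikram: $910,000; Osric: $220,000; Oren: $220,000; Priya: $220,000; Fionn: $220,000; Zephyr: $440,000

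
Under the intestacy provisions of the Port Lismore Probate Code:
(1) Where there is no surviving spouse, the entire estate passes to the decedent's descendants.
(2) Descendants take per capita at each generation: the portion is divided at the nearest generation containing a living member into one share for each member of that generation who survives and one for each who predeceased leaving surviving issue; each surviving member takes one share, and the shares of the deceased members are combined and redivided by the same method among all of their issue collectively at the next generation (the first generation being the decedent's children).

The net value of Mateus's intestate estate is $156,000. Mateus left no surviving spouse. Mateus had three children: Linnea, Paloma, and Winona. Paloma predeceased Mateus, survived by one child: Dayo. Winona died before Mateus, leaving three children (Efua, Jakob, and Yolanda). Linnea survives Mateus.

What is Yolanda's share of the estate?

Yolanda receives $26,000.

The entire $156,000 passes to the descendants.
That amount ($156,000) is divided at the children's generation into 3 shares of $52,000. Linnea takes $52,000. The 2 shares of the deceased (Paloma and Winona) are combined into a pool of $104,000.
That pool ($104,000) is divided at the grandchildren's generation equally among Dayo, Efua, Jakob, and Yolanda: $26,000 each.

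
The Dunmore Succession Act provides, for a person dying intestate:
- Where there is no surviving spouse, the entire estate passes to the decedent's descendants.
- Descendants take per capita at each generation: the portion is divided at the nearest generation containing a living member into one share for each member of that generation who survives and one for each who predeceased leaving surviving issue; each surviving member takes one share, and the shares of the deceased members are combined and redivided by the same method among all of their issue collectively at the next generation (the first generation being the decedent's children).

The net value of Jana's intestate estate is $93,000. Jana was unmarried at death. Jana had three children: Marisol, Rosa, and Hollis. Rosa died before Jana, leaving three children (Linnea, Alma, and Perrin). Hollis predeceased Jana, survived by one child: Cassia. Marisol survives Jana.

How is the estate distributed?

Marisol: $31,000; Linnea: $15,500; Alma: $15,500; Perrin: $15,500; Cassia: $15,500

The entire $93,000 passes to the descendants.
That amount ($93,000) is divided at the children's generation into 3 shares of $31,000. Marisol takes $31,000. The 2 shares of the deceased (Rosa and Hollis) are combined into a pool of $62,000.
That pool ($62,000) is divided at the grandchildren's generation equally among Linnea, Alma, Perrin, and Cassia: $15,500 each.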